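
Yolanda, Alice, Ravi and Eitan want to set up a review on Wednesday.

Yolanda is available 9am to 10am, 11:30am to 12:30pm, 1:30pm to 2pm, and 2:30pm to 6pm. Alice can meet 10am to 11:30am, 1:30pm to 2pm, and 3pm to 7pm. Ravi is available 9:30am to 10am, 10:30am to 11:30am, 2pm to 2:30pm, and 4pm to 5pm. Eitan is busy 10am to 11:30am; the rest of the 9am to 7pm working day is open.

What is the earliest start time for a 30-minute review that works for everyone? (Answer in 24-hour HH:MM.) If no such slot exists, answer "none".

16:00

Eitan free within 09:00–19:00: 09:00–10:00, 11:30–19:00.
Yolanda ∩ Alice: 13:30–14:00, 15:00–18:00.
Yolanda ∩ Alice ∩ Ravi: 16:00–17:00.
Yolanda ∩ Alice ∩ Ravi ∩ Eitan: 16:00–17:00.
Windows ≥ 30 min: 16:00–17:00.
Earliest such window starts at 16:00.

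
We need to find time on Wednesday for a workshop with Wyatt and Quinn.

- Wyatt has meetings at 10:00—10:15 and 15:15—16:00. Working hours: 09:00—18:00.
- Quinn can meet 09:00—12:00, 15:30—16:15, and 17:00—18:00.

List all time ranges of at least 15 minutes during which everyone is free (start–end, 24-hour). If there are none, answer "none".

09:00–10:00, 10:15–12:00, 16:00–16:15, 17:00–18:00

Wyatt free within 09:00–18:00: 09:00–10:00, 10:15–15:15, 16:00–18:00.
Wyatt ∩ Quinn: 09:00–10:00, 10:15–12:00, 16:00–16:15, 17:00–18:00.
Windows ≥ 15 min: 09:00–10:00, 10:15–12:00, 16:00–16:15, 17:00–18:00.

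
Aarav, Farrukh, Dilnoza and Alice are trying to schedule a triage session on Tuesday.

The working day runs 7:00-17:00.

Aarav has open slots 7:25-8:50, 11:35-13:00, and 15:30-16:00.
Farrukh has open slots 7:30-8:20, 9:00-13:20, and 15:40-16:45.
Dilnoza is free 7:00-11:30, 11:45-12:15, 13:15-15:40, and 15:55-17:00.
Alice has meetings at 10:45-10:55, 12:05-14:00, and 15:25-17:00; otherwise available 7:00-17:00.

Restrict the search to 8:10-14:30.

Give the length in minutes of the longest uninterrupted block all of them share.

20 minutes

Alice free within 07:00–17:00: 07:00–10:45, 10:55–12:05, 14:00–15:25.
Aarav ∩ Farrukh: 07:30–08:20, 11:35–13:00, 15:40–16:00.
Aarav ∩ Farrukh ∩ Dilnoza: 07:30–08:20, 11:45–12:15, 15:55–16:00.
Aarav ∩ Farrukh ∩ Dilnoza ∩ Alice: 07:30–08:20, 11:45–12:05.
Restricted to 08:10–14:30: 08:10–08:20, 11:45–12:05.
Common window lengths: 10, 20 min; longest is 20.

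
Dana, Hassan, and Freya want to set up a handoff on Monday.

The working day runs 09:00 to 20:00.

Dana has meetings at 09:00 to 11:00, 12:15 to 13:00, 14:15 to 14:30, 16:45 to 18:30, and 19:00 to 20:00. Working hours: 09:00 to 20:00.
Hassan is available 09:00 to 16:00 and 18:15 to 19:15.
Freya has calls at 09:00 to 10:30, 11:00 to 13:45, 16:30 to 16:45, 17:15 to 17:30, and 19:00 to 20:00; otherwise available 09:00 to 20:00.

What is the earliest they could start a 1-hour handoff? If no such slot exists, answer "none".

14:30

Dana free within 09:00–20:00: 11:00–12:15, 13:00–14:15, 14:30–16:45, 18:30–19:00.
Freya free within 09:00–20:00: 10:30–11:00, 13:45–16:30, 16:45–17:15, 17:30–19:00.
Dana ∩ Hassan: 11:00–12:15, 13:00–14:15, 14:30–16:00, 18:30–19:00.
Dana ∩ Hassan ∩ Freya: 13:45–14:15, 14:30–16:00, 18:30–19:00.
Windows ≥ 60 min: 14:30–16:00.
Earliest such window starts at 14:30.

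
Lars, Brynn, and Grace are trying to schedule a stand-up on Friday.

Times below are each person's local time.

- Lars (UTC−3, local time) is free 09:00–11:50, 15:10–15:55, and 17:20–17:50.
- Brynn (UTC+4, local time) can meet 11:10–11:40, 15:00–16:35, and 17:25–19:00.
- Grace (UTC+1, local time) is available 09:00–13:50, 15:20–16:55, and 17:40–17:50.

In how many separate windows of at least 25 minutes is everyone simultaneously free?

Lars → UTC: 12:00–14:50, 18:10–18:55, 20:20–20:50.
Brynn → UTC: 07:10–07:40, 11:00–12:35, 13:25–15:00.
Grace → UTC: 08:00–12:50, 14:20–15:55, 16:40–16:50.
Lars ∩ Brynn: 12:00–12:35, 13:25–14:50.
Lars ∩ Brynn ∩ Grace: 12:00–12:35, 14:20–14:50.
Windows ≥ 25 min: 12:00–12:35, 14:20–14:50.
That's 2 windows.

2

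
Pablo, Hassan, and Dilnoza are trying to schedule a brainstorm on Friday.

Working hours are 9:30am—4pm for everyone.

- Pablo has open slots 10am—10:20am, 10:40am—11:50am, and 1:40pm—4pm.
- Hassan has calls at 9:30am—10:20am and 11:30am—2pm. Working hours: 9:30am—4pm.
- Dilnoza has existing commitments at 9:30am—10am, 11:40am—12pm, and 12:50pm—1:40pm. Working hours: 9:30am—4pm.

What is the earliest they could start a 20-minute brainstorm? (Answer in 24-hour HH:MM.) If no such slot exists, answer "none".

Hassan free within 09:30–16:00: 10:20–11:30, 14:00–16:00.
Dilnoza free within 09:30–16:00: 10:00–11:40, 12:00–12:50, 13:40–16:00.
Pablo ∩ Hassan: 10:40–11:30, 14:00–16:00.
Pablo ∩ Hassan ∩ Dilnoza: 10:40–11:30, 14:00–16:00.
Windows ≥ 20 min: 10:40–11:30, 14:00–16:00.
Earliest such window starts at 10:40.

10:40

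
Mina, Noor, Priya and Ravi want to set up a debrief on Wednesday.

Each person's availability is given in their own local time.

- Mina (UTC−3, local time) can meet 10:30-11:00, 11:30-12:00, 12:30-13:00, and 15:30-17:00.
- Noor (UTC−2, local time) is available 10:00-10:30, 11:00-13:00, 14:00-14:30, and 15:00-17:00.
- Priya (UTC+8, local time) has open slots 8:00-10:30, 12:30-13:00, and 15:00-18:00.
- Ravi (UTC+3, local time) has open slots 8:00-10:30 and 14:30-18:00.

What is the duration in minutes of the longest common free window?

0 minutes

Mina → UTC: 13:30–14:00, 14:30–15:00, 15:30–16:00, 18:30–20:00.
Noor → UTC: 12:00–12:30, 13:00–15:00, 16:00–16:30, 17:00–19:00.
Priya → UTC: 00:00–02:30, 04:30–05:00, 07:00–10:00.
Ravi → UTC: 05:00–07:30, 11:30–15:00.
Mina ∩ Noor: 13:30–14:00, 14:30–15:00, 18:30–19:00.
Mina ∩ Noor ∩ Priya: (none).
Mina ∩ Noor ∩ Priya ∩ Ravi: (none).
No common window.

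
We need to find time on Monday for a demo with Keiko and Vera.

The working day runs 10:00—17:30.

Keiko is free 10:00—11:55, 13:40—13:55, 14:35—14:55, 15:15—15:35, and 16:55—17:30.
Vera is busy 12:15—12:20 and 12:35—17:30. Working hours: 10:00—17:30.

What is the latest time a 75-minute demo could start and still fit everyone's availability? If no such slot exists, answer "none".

Vera free within 10:00–17:30: 10:00–12:15, 12:20–12:35.
Keiko ∩ Vera: 10:00–11:55.
Windows ≥ 75 min: 10:00–11:55.
Latest start in the last window 10:00–11:55 is 11:55 − 75 min = 10:40.

10:40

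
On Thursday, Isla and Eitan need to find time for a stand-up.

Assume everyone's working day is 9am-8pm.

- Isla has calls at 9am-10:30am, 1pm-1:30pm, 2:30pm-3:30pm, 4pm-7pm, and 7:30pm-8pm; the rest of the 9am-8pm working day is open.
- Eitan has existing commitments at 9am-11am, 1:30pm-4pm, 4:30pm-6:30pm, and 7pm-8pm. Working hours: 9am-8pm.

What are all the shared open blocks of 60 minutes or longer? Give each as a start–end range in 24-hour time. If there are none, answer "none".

11:00–13:00

Isla free within 09:00–20:00: 10:30–13:00, 13:30–14:30, 15:30–16:00, 19:00–19:30.
Eitan free within 09:00–20:00: 11:00–13:30, 16:00–16:30, 18:30–19:00.
Isla ∩ Eitan: 11:00–13:00.
Windows ≥ 60 min: 11:00–13:00.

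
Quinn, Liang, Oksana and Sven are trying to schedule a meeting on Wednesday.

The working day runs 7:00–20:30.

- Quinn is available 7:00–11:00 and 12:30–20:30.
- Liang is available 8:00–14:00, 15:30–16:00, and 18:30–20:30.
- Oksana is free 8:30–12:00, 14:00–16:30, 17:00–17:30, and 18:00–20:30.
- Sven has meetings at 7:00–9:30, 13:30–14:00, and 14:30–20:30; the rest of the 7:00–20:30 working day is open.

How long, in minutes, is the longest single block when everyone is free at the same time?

Sven free within 07:00–20:30: 09:30–13:30, 14:00–14:30.
Quinn ∩ Liang: 08:00–11:00, 12:30–14:00, 15:30–16:00, 18:30–20:30.
Quinn ∩ Liang ∩ Oksana: 08:30–11:00, 15:30–16:00, 18:30–20:30.
Quinn ∩ Liang ∩ Oksana ∩ Sven: 09:30–11:00.
Single common window of 90 minutes.

90 minutes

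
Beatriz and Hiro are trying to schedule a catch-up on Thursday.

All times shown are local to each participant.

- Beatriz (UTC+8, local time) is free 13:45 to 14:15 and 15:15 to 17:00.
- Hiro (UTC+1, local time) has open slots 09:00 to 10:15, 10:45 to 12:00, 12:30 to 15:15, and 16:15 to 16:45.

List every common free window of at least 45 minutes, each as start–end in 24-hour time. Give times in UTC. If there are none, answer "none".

Beatriz → UTC: 05:45–06:15, 07:15–09:00.
Hiro → UTC: 08:00–09:15, 09:45–11:00, 11:30–14:15, 15:15–15:45.
Beatriz ∩ Hiro: 08:00–09:00.
Windows ≥ 45 min: 08:00–09:00.

08:00–09:00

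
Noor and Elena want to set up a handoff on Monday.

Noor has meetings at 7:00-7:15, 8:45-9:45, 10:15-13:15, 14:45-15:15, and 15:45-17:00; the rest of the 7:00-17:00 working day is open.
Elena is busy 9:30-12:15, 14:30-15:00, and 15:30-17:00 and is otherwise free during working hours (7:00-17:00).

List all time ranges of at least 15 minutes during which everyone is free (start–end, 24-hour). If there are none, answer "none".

07:15–08:45, 13:15–14:30, 15:15–15:30

Noor free within 07:00–17:00: 07:15–08:45, 09:45–10:15, 13:15–14:45, 15:15–15:45.
Elena free within 07:00–17:00: 07:00–09:30, 12:15–14:30, 15:00–15:30.
Noor ∩ Elena: 07:15–08:45, 13:15–14:30, 15:15–15:30.
Windows ≥ 15 min: 07:15–08:45, 13:15–14:30, 15:15–15:30.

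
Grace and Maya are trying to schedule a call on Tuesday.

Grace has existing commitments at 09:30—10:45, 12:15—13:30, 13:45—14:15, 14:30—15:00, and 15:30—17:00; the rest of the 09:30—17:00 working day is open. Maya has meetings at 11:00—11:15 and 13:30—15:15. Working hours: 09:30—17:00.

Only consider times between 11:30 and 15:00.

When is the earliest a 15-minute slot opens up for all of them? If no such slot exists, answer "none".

11:30

Grace free within 09:30–17:00: 10:45–12:15, 13:30–13:45, 14:15–14:30, 15:00–15:30.
Maya free within 09:30–17:00: 09:30–11:00, 11:15–13:30, 15:15–17:00.
Grace ∩ Maya: 10:45–11:00, 11:15–12:15, 15:15–15:30.
Restricted to 11:30–15:00: 11:30–12:15.
Windows ≥ 15 min: 11:30–12:15.
Earliest such window starts at 11:30.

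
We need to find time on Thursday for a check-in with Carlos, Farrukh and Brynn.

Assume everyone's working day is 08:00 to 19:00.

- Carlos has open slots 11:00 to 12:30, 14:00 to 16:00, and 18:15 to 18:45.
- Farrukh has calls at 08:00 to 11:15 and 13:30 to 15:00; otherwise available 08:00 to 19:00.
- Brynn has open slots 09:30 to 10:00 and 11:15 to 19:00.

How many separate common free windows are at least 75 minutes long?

Farrukh free within 08:00–19:00: 11:15–13:30, 15:00–19:00.
Carlos ∩ Farrukh: 11:15–12:30, 15:00–16:00, 18:15–18:45.
Carlos ∩ Farrukh ∩ Brynn: 11:15–12:30, 15:00–16:00, 18:15–18:45.
Windows ≥ 75 min: 11:15–12:30.
That's 1 window.

1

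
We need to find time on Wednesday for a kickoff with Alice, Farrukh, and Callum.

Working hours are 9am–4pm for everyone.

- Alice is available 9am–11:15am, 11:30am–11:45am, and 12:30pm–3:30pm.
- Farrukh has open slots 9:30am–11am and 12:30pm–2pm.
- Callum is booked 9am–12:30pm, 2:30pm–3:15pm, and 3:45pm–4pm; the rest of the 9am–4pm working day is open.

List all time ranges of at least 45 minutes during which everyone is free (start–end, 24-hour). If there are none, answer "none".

Callum free within 09:00–16:00: 12:30–14:30, 15:15–15:45.
Alice ∩ Farrukh: 09:30–11:00, 12:30–14:00.
Alice ∩ Farrukh ∩ Callum: 12:30–14:00.
Windows ≥ 45 min: 12:30–14:00.

12:30–14:00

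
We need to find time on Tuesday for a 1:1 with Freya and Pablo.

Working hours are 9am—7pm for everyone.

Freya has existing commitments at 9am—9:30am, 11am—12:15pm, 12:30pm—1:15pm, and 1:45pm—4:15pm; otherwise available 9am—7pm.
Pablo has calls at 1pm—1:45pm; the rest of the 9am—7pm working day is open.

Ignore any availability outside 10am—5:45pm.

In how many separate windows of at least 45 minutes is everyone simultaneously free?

Freya free within 09:00–19:00: 09:30–11:00, 12:15–12:30, 13:15–13:45, 16:15–19:00.
Pablo free within 09:00–19:00: 09:00–13:00, 13:45–19:00.
Freya ∩ Pablo: 09:30–11:00, 12:15–12:30, 16:15–19:00.
Restricted to 10:00–17:45: 10:00–11:00, 12:15–12:30, 16:15–17:45.
Windows ≥ 45 min: 10:00–11:00, 16:15–17:45.
That's 2 windows.

2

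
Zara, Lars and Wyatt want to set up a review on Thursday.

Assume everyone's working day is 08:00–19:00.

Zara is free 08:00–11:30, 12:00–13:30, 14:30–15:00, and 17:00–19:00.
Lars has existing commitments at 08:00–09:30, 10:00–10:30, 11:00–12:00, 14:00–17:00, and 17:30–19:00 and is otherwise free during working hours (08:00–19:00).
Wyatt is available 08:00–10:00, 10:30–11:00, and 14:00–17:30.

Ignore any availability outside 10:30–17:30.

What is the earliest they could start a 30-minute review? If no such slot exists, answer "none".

Lars free within 08:00–19:00: 09:30–10:00, 10:30–11:00, 12:00–14:00, 17:00–17:30.
Zara ∩ Lars: 09:30–10:00, 10:30–11:00, 12:00–13:30, 17:00–17:30.
Zara ∩ Lars ∩ Wyatt: 09:30–10:00, 10:30–11:00, 17:00–17:30.
Restricted to 10:30–17:30: 10:30–11:00, 17:00–17:30.
Windows ≥ 30 min: 10:30–11:00, 17:00–17:30.
Earliest such window starts at 10:30.

10:30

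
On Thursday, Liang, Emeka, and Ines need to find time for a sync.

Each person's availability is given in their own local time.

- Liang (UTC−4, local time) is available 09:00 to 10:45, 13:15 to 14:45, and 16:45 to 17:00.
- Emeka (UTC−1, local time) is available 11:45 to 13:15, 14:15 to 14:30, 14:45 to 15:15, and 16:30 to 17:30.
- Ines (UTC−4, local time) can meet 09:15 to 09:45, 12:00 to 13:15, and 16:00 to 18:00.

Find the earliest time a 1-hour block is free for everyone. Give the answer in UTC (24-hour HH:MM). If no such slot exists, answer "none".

none

Liang → UTC: 13:00–14:45, 17:15–18:45, 20:45–21:00.
Emeka → UTC: 12:45–14:15, 15:15–15:30, 15:45–16:15, 17:30–18:30.
Ines → UTC: 13:15–13:45, 16:00–17:15, 20:00–22:00.
Liang ∩ Emeka: 13:00–14:15, 17:30–18:30.
Liang ∩ Emeka ∩ Ines: 13:15–13:45.
Windows ≥ 60 min: (none).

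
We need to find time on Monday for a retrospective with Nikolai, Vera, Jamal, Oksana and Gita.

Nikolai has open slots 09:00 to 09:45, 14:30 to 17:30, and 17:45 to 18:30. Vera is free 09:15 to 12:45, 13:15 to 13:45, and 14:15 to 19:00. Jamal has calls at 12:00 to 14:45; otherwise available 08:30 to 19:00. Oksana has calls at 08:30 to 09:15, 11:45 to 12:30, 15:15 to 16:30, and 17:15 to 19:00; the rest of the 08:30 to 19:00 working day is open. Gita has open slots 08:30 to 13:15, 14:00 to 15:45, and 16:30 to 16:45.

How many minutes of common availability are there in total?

Jamal free within 08:30–19:00: 08:30–12:00, 14:45–19:00.
Oksana free within 08:30–19:00: 09:15–11:45, 12:30–15:15, 16:30–17:15.
Nikolai ∩ Vera: 09:15–09:45, 14:30–17:30, 17:45–18:30.
Nikolai ∩ Vera ∩ Jamal: 09:15–09:45, 14:45–17:30, 17:45–18:30.
Nikolai ∩ Vera ∩ Jamal ∩ Oksana: 09:15–09:45, 14:45–15:15, 16:30–17:15.
Nikolai ∩ Vera ∩ Jamal ∩ Oksana ∩ Gita: 09:15–09:45, 14:45–15:15, 16:30–16:45.
Total common minutes: 30 + 30 + 15 = 75.

75 minutes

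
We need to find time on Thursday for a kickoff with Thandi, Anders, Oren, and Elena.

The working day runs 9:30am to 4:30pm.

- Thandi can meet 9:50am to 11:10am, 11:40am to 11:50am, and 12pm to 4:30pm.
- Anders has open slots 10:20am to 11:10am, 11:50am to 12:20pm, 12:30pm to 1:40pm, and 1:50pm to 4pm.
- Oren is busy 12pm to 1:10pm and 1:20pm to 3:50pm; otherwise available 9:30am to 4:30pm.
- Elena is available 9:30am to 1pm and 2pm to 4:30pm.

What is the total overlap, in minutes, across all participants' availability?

Oren free within 09:30–16:30: 09:30–12:00, 13:10–13:20, 15:50–16:30.
Thandi ∩ Anders: 10:20–11:10, 12:00–12:20, 12:30–13:40, 13:50–16:00.
Thandi ∩ Anders ∩ Oren: 10:20–11:10, 13:10–13:20, 15:50–16:00.
Thandi ∩ Anders ∩ Oren ∩ Elena: 10:20–11:10, 15:50–16:00.
Total common minutes: 50 + 10 = 60.

60 minutes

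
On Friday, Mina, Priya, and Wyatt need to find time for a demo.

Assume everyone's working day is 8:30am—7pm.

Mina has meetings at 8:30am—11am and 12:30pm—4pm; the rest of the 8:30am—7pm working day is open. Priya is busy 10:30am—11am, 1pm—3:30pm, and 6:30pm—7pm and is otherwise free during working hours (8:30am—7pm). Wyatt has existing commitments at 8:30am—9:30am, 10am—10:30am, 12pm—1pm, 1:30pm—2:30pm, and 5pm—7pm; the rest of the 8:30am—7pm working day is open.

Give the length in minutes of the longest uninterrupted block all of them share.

60 minutes

Mina free within 08:30–19:00: 11:00–12:30, 16:00–19:00.
Priya free within 08:30–19:00: 08:30–10:30, 11:00–13:00, 15:30–18:30.
Wyatt free within 08:30–19:00: 09:30–10:00, 10:30–12:00, 13:00–13:30, 14:30–17:00.
Mina ∩ Priya: 11:00–12:30, 16:00–18:30.
Mina ∩ Priya ∩ Wyatt: 11:00–12:00, 16:00–17:00.
Common window lengths: 60, 60 min; longest is 60.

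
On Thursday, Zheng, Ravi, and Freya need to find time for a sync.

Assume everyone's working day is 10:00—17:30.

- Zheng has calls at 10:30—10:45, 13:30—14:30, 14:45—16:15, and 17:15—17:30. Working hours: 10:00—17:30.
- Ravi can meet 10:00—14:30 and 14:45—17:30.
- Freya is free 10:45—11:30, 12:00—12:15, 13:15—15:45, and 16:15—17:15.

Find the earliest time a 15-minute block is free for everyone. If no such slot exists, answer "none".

10:45

Zheng free within 10:00–17:30: 10:00–10:30, 10:45–13:30, 14:30–14:45, 16:15–17:15.
Zheng ∩ Ravi: 10:00–10:30, 10:45–13:30, 16:15–17:15.
Zheng ∩ Ravi ∩ Freya: 10:45–11:30, 12:00–12:15, 13:15–13:30, 16:15–17:15.
Windows ≥ 15 min: 10:45–11:30, 12:00–12:15, 13:15–13:30, 16:15–17:15.
Earliest such window starts at 10:45.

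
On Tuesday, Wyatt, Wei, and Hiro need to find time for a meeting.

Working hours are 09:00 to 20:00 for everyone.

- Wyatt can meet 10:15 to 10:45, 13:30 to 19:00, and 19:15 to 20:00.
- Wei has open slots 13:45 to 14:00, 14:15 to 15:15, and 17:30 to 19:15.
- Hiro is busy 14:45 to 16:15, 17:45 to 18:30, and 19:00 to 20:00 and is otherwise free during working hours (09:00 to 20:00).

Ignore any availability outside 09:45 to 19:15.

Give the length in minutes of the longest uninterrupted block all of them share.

Hiro free within 09:00–20:00: 09:00–14:45, 16:15–17:45, 18:30–19:00.
Wyatt ∩ Wei: 13:45–14:00, 14:15–15:15, 17:30–19:00.
Wyatt ∩ Wei ∩ Hiro: 13:45–14:00, 14:15–14:45, 17:30–17:45, 18:30–19:00.
Restricted to 09:45–19:15: 13:45–14:00, 14:15–14:45, 17:30–17:45, 18:30–19:00.
Common window lengths: 15, 30, 15, 30 min; longest is 30.

30 minutes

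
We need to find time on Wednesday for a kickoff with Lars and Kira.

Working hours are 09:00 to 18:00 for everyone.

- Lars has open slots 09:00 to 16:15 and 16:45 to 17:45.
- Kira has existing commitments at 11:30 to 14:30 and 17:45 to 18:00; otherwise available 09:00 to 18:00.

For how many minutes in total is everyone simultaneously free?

315 minutes

Kira free within 09:00–18:00: 09:00–11:30, 14:30–17:45.
Lars ∩ Kira: 09:00–11:30, 14:30–16:15, 16:45–17:45.
Total common minutes: 150 + 105 + 60 = 315.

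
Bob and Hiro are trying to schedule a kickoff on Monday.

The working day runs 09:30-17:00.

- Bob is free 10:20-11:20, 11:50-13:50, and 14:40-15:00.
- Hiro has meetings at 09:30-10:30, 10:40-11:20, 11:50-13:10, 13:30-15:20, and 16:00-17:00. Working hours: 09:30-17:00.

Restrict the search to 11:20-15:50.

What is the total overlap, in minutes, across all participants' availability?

Hiro free within 09:30–17:00: 10:30–10:40, 11:20–11:50, 13:10–13:30, 15:20–16:00.
Bob ∩ Hiro: 10:30–10:40, 13:10–13:30.
Restricted to 11:20–15:50: 13:10–13:30.
Total common minutes: 20.

20 minutes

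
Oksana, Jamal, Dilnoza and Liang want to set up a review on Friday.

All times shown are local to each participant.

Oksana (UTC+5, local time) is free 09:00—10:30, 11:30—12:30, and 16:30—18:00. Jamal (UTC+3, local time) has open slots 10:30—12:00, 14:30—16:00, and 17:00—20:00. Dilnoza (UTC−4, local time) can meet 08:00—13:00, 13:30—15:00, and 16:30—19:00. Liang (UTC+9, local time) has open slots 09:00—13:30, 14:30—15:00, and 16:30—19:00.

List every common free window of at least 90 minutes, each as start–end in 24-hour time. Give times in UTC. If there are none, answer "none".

Oksana → UTC: 04:00–05:30, 06:30–07:30, 11:30–13:00.
Jamal → UTC: 07:30–09:00, 11:30–13:00, 14:00–17:00.
Dilnoza → UTC: 12:00–17:00, 17:30–19:00, 20:30–23:00.
Liang → UTC: 00:00–04:30, 05:30–06:00, 07:30–10:00.
Oksana ∩ Jamal: 11:30–13:00.
Oksana ∩ Jamal ∩ Dilnoza: 12:00–13:00.
Oksana ∩ Jamal ∩ Dilnoza ∩ Liang: (none).
Windows ≥ 90 min: (none).

none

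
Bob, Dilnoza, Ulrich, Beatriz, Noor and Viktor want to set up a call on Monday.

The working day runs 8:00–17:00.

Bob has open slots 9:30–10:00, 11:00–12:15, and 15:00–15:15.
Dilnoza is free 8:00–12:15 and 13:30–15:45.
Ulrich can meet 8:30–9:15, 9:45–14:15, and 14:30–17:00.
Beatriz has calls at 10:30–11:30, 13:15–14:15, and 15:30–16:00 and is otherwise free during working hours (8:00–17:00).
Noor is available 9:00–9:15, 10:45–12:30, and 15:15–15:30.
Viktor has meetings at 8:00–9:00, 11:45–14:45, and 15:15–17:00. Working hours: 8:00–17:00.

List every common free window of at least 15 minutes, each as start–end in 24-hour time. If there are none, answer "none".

Beatriz free within 08:00–17:00: 08:00–10:30, 11:30–13:15, 14:15–15:30, 16:00–17:00.
Viktor free within 08:00–17:00: 09:00–11:45, 14:45–15:15.
Bob ∩ Dilnoza: 09:30–10:00, 11:00–12:15, 15:00–15:15.
Bob ∩ Dilnoza ∩ Ulrich: 09:45–10:00, 11:00–12:15, 15:00–15:15.
Bob ∩ Dilnoza ∩ Ulrich ∩ Beatriz: 09:45–10:00, 11:30–12:15, 15:00–15:15.
Bob ∩ Dilnoza ∩ Ulrich ∩ Beatriz ∩ Noor: 11:30–12:15.
Bob ∩ Dilnoza ∩ Ulrich ∩ Beatriz ∩ Noor ∩ Viktor: 11:30–11:45.
Windows ≥ 15 min: 11:30–11:45.

11:30–11:45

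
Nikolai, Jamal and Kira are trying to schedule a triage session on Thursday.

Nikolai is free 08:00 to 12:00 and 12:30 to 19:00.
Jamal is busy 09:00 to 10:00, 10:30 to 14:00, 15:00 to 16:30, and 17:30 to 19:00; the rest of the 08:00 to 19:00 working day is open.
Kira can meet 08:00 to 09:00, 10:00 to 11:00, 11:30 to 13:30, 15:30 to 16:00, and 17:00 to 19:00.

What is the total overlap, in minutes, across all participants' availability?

120 minutes

Jamal free within 08:00–19:00: 08:00–09:00, 10:00–10:30, 14:00–15:00, 16:30–17:30.
Nikolai ∩ Jamal: 08:00–09:00, 10:00–10:30, 14:00–15:00, 16:30–17:30.
Nikolai ∩ Jamal ∩ Kira: 08:00–09:00, 10:00–10:30, 17:00–17:30.
Total common minutes: 60 + 30 + 30 = 120.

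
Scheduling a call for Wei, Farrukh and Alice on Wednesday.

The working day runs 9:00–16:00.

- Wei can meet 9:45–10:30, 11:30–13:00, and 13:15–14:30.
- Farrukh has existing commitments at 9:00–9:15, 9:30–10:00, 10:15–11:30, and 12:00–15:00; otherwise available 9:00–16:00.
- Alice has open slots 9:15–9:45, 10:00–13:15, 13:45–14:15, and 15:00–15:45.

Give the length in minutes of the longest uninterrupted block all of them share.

Farrukh free within 09:00–16:00: 09:15–09:30, 10:00–10:15, 11:30–12:00, 15:00–16:00.
Wei ∩ Farrukh: 10:00–10:15, 11:30–12:00.
Wei ∩ Farrukh ∩ Alice: 10:00–10:15, 11:30–12:00.
Common window lengths: 15, 30 min; longest is 30.

30 minutes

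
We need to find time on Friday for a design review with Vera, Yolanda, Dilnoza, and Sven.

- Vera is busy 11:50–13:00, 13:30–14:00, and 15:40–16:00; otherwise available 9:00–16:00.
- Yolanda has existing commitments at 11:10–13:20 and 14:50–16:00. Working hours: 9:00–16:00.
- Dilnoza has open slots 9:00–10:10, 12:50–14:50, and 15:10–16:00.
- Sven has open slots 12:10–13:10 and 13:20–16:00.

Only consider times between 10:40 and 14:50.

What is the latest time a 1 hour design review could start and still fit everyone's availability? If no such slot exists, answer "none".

none

Vera free within 09:00–16:00: 09:00–11:50, 13:00–13:30, 14:00–15:40.
Yolanda free within 09:00–16:00: 09:00–11:10, 13:20–14:50.
Vera ∩ Yolanda: 09:00–11:10, 13:20–13:30, 14:00–14:50.
Vera ∩ Yolanda ∩ Dilnoza: 09:00–10:10, 13:20–13:30, 14:00–14:50.
Vera ∩ Yolanda ∩ Dilnoza ∩ Sven: 13:20–13:30, 14:00–14:50.
Restricted to 10:40–14:50: 13:20–13:30, 14:00–14:50.
Windows ≥ 60 min: (none).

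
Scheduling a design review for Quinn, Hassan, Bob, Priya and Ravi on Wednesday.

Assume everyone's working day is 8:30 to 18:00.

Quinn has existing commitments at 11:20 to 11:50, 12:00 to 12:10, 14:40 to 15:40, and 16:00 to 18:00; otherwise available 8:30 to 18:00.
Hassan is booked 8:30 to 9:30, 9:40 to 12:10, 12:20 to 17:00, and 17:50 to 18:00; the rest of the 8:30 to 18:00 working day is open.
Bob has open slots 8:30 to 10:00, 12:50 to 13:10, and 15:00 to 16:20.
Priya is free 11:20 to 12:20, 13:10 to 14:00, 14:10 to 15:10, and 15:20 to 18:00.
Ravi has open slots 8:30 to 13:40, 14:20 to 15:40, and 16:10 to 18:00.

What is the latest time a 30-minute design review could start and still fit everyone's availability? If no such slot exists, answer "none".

Quinn free within 08:30–18:00: 08:30–11:20, 11:50–12:00, 12:10–14:40, 15:40–16:00.
Hassan free within 08:30–18:00: 09:30–09:40, 12:10–12:20, 17:00–17:50.
Quinn ∩ Hassan: 09:30–09:40, 12:10–12:20.
Quinn ∩ Hassan ∩ Bob: 09:30–09:40.
Quinn ∩ Hassan ∩ Bob ∩ Priya: (none).
Quinn ∩ Hassan ∩ Bob ∩ Priya ∩ Ravi: (none).
Windows ≥ 30 min: (none).

none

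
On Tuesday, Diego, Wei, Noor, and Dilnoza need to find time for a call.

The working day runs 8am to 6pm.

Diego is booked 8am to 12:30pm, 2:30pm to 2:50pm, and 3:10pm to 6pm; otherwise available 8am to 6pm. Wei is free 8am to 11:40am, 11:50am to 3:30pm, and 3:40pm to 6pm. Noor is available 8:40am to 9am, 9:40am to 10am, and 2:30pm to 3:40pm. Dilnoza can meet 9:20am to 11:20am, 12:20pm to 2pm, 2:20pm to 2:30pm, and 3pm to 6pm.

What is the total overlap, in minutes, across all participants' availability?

Diego free within 08:00–18:00: 12:30–14:30, 14:50–15:10.
Diego ∩ Wei: 12:30–14:30, 14:50–15:10.
Diego ∩ Wei ∩ Noor: 14:50–15:10.
Diego ∩ Wei ∩ Noor ∩ Dilnoza: 15:00–15:10.
Total common minutes: 10.

10 minutes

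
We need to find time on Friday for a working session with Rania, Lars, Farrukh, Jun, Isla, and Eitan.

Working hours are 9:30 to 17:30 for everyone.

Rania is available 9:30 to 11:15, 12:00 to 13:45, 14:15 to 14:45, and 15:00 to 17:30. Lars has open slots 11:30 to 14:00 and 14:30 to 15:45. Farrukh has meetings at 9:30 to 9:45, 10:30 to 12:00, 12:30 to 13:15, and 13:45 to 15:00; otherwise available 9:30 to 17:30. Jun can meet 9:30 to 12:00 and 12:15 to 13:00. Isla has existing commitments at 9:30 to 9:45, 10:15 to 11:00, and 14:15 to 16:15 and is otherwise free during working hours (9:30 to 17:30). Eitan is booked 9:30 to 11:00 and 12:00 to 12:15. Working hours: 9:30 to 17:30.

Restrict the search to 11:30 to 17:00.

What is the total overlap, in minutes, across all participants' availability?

Farrukh free within 09:30–17:30: 09:45–10:30, 12:00–12:30, 13:15–13:45, 15:00–17:30.
Isla free within 09:30–17:30: 09:45–10:15, 11:00–14:15, 16:15–17:30.
Eitan free within 09:30–17:30: 11:00–12:00, 12:15–17:30.
Rania ∩ Lars: 12:00–13:45, 14:30–14:45, 15:00–15:45.
Rania ∩ Lars ∩ Farrukh: 12:00–12:30, 13:15–13:45, 15:00–15:45.
Rania ∩ Lars ∩ Farrukh ∩ Jun: 12:15–12:30.
Rania ∩ Lars ∩ Farrukh ∩ Jun ∩ Isla: 12:15–12:30.
Rania ∩ Lars ∩ Farrukh ∩ Jun ∩ Isla ∩ Eitan: 12:15–12:30.
Restricted to 11:30–17:00: 12:15–12:30.
Total common minutes: 15.

15 minutes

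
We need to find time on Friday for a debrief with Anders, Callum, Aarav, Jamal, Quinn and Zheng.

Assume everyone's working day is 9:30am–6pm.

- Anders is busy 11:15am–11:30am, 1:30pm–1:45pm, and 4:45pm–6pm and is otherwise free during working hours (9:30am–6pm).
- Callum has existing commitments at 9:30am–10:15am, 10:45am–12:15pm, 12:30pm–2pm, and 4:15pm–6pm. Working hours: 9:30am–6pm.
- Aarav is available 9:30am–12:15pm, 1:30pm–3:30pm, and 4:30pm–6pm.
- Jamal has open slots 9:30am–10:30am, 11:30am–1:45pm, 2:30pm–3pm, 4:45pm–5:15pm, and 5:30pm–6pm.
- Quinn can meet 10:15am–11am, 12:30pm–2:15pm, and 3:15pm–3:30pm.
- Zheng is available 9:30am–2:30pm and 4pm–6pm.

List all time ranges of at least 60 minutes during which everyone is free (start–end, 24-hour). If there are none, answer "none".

none

Anders free within 09:30–18:00: 09:30–11:15, 11:30–13:30, 13:45–16:45.
Callum free within 09:30–18:00: 10:15–10:45, 12:15–12:30, 14:00–16:15.
Anders ∩ Callum: 10:15–10:45, 12:15–12:30, 14:00–16:15.
Anders ∩ Callum ∩ Aarav: 10:15–10:45, 14:00–15:30.
Anders ∩ Callum ∩ Aarav ∩ Jamal: 10:15–10:30, 14:30–15:00.
Anders ∩ Callum ∩ Aarav ∩ Jamal ∩ Quinn: 10:15–10:30.
Anders ∩ Callum ∩ Aarav ∩ Jamal ∩ Quinn ∩ Zheng: 10:15–10:30.
Windows ≥ 60 min: (none).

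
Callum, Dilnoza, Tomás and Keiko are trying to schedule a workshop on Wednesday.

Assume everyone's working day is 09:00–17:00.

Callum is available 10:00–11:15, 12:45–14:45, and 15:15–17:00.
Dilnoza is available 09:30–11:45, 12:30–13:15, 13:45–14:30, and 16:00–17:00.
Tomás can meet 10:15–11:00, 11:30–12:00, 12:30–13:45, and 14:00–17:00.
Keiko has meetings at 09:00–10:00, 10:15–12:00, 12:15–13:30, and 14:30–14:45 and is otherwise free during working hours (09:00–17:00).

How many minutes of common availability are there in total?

90 minutes

Keiko free within 09:00–17:00: 10:00–10:15, 12:00–12:15, 13:30–14:30, 14:45–17:00.
Callum ∩ Dilnoza: 10:00–11:15, 12:45–13:15, 13:45–14:30, 16:00–17:00.
Callum ∩ Dilnoza ∩ Tomás: 10:15–11:00, 12:45–13:15, 14:00–14:30, 16:00–17:00.
Callum ∩ Dilnoza ∩ Tomás ∩ Keiko: 14:00–14:30, 16:00–17:00.
Total common minutes: 30 + 60 = 90.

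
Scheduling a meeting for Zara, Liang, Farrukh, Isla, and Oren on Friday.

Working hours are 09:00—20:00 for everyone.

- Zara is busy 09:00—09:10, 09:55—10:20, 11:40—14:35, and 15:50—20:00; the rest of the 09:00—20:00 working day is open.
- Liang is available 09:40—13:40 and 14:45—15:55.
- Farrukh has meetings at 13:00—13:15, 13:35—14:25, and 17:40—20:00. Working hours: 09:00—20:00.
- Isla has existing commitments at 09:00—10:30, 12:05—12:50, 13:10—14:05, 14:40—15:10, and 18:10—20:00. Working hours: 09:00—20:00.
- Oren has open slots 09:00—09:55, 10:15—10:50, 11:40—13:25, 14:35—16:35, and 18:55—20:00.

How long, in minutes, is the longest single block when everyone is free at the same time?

40 minutes

Zara free within 09:00–20:00: 09:10–09:55, 10:20–11:40, 14:35–15:50.
Farrukh free within 09:00–20:00: 09:00–13:00, 13:15–13:35, 14:25–17:40.
Isla free within 09:00–20:00: 10:30–12:05, 12:50–13:10, 14:05–14:40, 15:10–18:10.
Zara ∩ Liang: 09:40–09:55, 10:20–11:40, 14:45–15:50.
Zara ∩ Liang ∩ Farrukh: 09:40–09:55, 10:20–11:40, 14:45–15:50.
Zara ∩ Liang ∩ Farrukh ∩ Isla: 10:30–11:40, 15:10–15:50.
Zara ∩ Liang ∩ Farrukh ∩ Isla ∩ Oren: 10:30–10:50, 15:10–15:50.
Common window lengths: 20, 40 min; longest is 40.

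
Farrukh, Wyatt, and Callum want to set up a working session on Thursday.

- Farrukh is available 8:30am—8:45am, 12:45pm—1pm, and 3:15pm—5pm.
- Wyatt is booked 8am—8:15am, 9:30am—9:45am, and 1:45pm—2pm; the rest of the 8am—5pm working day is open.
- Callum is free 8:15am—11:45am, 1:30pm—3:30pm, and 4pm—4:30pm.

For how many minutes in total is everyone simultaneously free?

60 minutes

Wyatt free within 08:00–17:00: 08:15–09:30, 09:45–13:45, 14:00–17:00.
Farrukh ∩ Wyatt: 08:30–08:45, 12:45–13:00, 15:15–17:00.
Farrukh ∩ Wyatt ∩ Callum: 08:30–08:45, 15:15–15:30, 16:00–16:30.
Total common minutes: 15 + 15 + 30 = 60.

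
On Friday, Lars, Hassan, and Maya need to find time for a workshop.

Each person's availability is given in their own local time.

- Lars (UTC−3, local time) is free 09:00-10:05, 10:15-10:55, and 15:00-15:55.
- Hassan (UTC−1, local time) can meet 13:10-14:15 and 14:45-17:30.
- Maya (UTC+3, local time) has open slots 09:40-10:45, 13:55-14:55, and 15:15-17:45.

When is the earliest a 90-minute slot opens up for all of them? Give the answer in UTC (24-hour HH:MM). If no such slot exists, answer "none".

none

Lars → UTC: 12:00–13:05, 13:15–13:55, 18:00–18:55.
Hassan → UTC: 14:10–15:15, 15:45–18:30.
Maya → UTC: 06:40–07:45, 10:55–11:55, 12:15–14:45.
Lars ∩ Hassan: 18:00–18:30.
Lars ∩ Hassan ∩ Maya: (none).
Windows ≥ 90 min: (none).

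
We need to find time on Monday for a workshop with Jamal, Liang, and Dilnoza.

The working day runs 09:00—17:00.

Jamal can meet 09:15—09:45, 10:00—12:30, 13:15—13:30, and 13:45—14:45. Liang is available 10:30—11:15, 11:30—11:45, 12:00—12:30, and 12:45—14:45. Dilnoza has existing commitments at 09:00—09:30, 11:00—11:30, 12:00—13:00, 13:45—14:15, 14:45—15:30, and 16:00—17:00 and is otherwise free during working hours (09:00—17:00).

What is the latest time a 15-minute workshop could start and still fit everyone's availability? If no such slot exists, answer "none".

14:30

Dilnoza free within 09:00–17:00: 09:30–11:00, 11:30–12:00, 13:00–13:45, 14:15–14:45, 15:30–16:00.
Jamal ∩ Liang: 10:30–11:15, 11:30–11:45, 12:00–12:30, 13:15–13:30, 13:45–14:45.
Jamal ∩ Liang ∩ Dilnoza: 10:30–11:00, 11:30–11:45, 13:15–13:30, 14:15–14:45.
Windows ≥ 15 min: 10:30–11:00, 11:30–11:45, 13:15–13:30, 14:15–14:45.
Latest start in the last window 14:15–14:45 is 14:45 − 15 min = 14:30.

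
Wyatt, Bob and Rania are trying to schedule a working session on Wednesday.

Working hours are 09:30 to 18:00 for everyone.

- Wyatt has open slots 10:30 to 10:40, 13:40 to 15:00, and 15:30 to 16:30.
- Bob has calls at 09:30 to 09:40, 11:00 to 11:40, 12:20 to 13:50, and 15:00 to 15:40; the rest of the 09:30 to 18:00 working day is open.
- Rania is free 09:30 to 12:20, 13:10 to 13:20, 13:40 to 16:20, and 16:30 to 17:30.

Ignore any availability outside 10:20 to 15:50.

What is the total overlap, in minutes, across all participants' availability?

Bob free within 09:30–18:00: 09:40–11:00, 11:40–12:20, 13:50–15:00, 15:40–18:00.
Wyatt ∩ Bob: 10:30–10:40, 13:50–15:00, 15:40–16:30.
Wyatt ∩ Bob ∩ Rania: 10:30–10:40, 13:50–15:00, 15:40–16:20.
Restricted to 10:20–15:50: 10:30–10:40, 13:50–15:00, 15:40–15:50.
Total common minutes: 10 + 70 + 10 = 90.

90 minutes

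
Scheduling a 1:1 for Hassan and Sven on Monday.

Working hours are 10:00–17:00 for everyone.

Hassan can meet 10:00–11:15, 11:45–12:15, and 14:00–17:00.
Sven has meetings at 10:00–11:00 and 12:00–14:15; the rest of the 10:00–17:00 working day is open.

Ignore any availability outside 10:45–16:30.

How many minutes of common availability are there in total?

Sven free within 10:00–17:00: 11:00–12:00, 14:15–17:00.
Hassan ∩ Sven: 11:00–11:15, 11:45–12:00, 14:15–17:00.
Restricted to 10:45–16:30: 11:00–11:15, 11:45–12:00, 14:15–16:30.
Total common minutes: 15 + 15 + 135 = 165.

165 minutes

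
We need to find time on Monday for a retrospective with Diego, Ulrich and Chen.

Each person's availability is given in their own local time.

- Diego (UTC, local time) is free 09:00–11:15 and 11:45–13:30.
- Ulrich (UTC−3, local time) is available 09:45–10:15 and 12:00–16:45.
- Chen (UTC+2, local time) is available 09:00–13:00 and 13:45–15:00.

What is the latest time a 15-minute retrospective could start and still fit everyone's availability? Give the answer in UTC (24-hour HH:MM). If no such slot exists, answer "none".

Diego → UTC: 09:00–11:15, 11:45–13:30.
Ulrich → UTC: 12:45–13:15, 15:00–19:45.
Chen → UTC: 07:00–11:00, 11:45–13:00.
Diego ∩ Ulrich: 12:45–13:15.
Diego ∩ Ulrich ∩ Chen: 12:45–13:00.
Windows ≥ 15 min: 12:45–13:00.
Latest start in the last window 12:45–13:00 is 13:00 − 15 min = 12:45.

12:45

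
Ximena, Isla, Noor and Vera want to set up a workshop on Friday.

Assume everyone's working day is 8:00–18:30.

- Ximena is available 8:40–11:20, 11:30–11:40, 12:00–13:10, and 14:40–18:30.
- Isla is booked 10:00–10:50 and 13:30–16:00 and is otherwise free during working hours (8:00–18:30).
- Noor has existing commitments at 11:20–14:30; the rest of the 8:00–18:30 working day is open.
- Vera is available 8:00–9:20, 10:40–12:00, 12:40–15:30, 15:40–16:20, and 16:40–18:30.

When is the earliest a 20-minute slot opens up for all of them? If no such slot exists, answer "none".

08:40

Isla free within 08:00–18:30: 08:00–10:00, 10:50–13:30, 16:00–18:30.
Noor free within 08:00–18:30: 08:00–11:20, 14:30–18:30.
Ximena ∩ Isla: 08:40–10:00, 10:50–11:20, 11:30–11:40, 12:00–13:10, 16:00–18:30.
Ximena ∩ Isla ∩ Noor: 08:40–10:00, 10:50–11:20, 16:00–18:30.
Ximena ∩ Isla ∩ Noor ∩ Vera: 08:40–09:20, 10:50–11:20, 16:00–16:20, 16:40–18:30.
Windows ≥ 20 min: 08:40–09:20, 10:50–11:20, 16:00–16:20, 16:40–18:30.
Earliest such window starts at 08:40.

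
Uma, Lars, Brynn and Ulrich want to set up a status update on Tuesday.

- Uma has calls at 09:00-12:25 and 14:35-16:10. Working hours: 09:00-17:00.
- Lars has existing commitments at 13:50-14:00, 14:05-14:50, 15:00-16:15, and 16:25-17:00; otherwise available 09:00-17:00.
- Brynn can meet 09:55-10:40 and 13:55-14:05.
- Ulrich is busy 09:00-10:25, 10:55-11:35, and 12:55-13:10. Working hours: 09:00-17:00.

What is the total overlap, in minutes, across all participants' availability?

Uma free within 09:00–17:00: 12:25–14:35, 16:10–17:00.
Lars free within 09:00–17:00: 09:00–13:50, 14:00–14:05, 14:50–15:00, 16:15–16:25.
Ulrich free within 09:00–17:00: 10:25–10:55, 11:35–12:55, 13:10–17:00.
Uma ∩ Lars: 12:25–13:50, 14:00–14:05, 16:15–16:25.
Uma ∩ Lars ∩ Brynn: 14:00–14:05.
Uma ∩ Lars ∩ Brynn ∩ Ulrich: 14:00–14:05.
Total common minutes: 5.

5 minutes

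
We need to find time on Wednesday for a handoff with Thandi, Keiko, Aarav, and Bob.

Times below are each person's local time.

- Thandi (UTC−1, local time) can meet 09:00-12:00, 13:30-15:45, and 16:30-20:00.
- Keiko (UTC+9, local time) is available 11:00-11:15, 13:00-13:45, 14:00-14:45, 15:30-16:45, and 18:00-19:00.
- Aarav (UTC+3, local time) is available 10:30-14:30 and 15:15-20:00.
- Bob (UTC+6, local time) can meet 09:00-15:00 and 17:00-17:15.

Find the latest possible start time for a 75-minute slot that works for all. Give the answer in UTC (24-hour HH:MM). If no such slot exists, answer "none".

Thandi → UTC: 10:00–13:00, 14:30–16:45, 17:30–21:00.
Keiko → UTC: 02:00–02:15, 04:00–04:45, 05:00–05:45, 06:30–07:45, 09:00–10:00.
Aarav → UTC: 07:30–11:30, 12:15–17:00.
Bob → UTC: 03:00–09:00, 11:00–11:15.
Thandi ∩ Keiko: (none).
Thandi ∩ Keiko ∩ Aarav: (none).
Thandi ∩ Keiko ∩ Aarav ∩ Bob: (none).
Windows ≥ 75 min: (none).

none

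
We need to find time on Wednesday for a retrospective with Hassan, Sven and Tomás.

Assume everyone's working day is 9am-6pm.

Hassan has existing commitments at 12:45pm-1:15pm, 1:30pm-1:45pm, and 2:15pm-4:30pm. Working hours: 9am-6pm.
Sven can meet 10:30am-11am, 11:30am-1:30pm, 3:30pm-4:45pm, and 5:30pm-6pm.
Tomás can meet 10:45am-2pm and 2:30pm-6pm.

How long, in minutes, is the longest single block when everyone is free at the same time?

75 minutes

Hassan free within 09:00–18:00: 09:00–12:45, 13:15–13:30, 13:45–14:15, 16:30–18:00.
Hassan ∩ Sven: 10:30–11:00, 11:30–12:45, 13:15–13:30, 16:30–16:45, 17:30–18:00.
Hassan ∩ Sven ∩ Tomás: 10:45–11:00, 11:30–12:45, 13:15–13:30, 16:30–16:45, 17:30–18:00.
Common window lengths: 15, 75, 15, 15, 30 min; longest is 75.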